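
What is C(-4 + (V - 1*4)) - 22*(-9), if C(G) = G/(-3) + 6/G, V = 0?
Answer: 2399/12 ≈ 199.92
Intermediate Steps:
C(G) = 6/G - G/3 (C(G) = G*(-⅓) + 6/G = -G/3 + 6/G = 6/G - G/3)
C(-4 + (V - 1*4)) - 22*(-9) = (6/(-4 + (0 - 1*4)) - (-4 + (0 - 1*4))/3) - 22*(-9) = (6/(-4 + (0 - 4)) - (-4 + (0 - 4))/3) + 198 = (6/(-4 - 4) - (-4 - 4)/3) + 198 = (6/(-8) - ⅓*(-8)) + 198 = (6*(-⅛) + 8/3) + 198 = (-¾ + 8/3) + 198 = 23/12 + 198 = 2399/12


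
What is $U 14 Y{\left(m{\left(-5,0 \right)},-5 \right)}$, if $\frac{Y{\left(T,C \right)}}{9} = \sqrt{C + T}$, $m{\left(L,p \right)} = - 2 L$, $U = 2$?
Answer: $252 \sqrt{5} \approx 563.49$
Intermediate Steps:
$Y{\left(T,C \right)} = 9 \sqrt{C + T}$
$U 14 Y{\left(m{\left(-5,0 \right)},-5 \right)} = 2 \cdot 14 \cdot 9 \sqrt{-5 - -10} = 28 \cdot 9 \sqrt{-5 + 10} = 28 \cdot 9 \sqrt{5} = 252 \sqrt{5}$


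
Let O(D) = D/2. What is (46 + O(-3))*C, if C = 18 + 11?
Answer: 2581/2 ≈ 1290.5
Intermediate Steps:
O(D) = D/2 (O(D) = D*(½) = D/2)
C = 29
(46 + O(-3))*C = (46 + (½)*(-3))*29 = (46 - 3/2)*29 = (89/2)*29 = 2581/2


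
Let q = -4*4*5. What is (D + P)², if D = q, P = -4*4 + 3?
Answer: 8649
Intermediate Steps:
q = -80 (q = -16*5 = -80)
P = -13 (P = -16 + 3 = -13)
D = -80
(D + P)² = (-80 - 13)² = (-93)² = 8649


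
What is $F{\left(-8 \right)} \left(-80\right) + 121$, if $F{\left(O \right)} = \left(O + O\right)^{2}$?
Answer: $-20359$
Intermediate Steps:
$F{\left(O \right)} = 4 O^{2}$ ($F{\left(O \right)} = \left(2 O\right)^{2} = 4 O^{2}$)
$F{\left(-8 \right)} \left(-80\right) + 121 = 4 \left(-8\right)^{2} \left(-80\right) + 121 = 4 \cdot 64 \left(-80\right) + 121 = 256 \left(-80\right) + 121 = -20480 + 121 = -20359$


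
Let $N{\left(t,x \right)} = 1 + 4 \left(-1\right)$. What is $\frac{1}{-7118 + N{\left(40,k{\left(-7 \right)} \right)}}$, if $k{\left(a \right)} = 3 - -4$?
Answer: $- \frac{1}{7121} \approx -0.00014043$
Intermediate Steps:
$k{\left(a \right)} = 7$ ($k{\left(a \right)} = 3 + 4 = 7$)
$N{\left(t,x \right)} = -3$ ($N{\left(t,x \right)} = 1 - 4 = -3$)
$\frac{1}{-7118 + N{\left(40,k{\left(-7 \right)} \right)}} = \frac{1}{-7118 - 3} = \frac{1}{-7121} = - \frac{1}{7121}$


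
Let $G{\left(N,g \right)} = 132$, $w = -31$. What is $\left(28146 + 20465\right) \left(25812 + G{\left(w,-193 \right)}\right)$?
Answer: $1261163784$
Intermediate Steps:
$\left(28146 + 20465\right) \left(25812 + G{\left(w,-193 \right)}\right) = \left(28146 + 20465\right) \left(25812 + 132\right) = 48611 \cdot 25944 = 1261163784$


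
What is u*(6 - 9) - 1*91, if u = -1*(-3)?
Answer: -100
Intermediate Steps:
u = 3
u*(6 - 9) - 1*91 = 3*(6 - 9) - 1*91 = 3*(-3) - 91 = -9 - 91 = -100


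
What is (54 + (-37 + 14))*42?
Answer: 1302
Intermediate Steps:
(54 + (-37 + 14))*42 = (54 - 23)*42 = 31*42 = 1302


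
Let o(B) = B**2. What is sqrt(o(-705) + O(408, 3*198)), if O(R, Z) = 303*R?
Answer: 3*sqrt(68961) ≈ 787.81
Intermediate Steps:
sqrt(o(-705) + O(408, 3*198)) = sqrt((-705)**2 + 303*408) = sqrt(497025 + 123624) = sqrt(620649) = 3*sqrt(68961)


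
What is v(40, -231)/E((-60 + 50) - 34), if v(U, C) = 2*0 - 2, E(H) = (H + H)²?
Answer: -1/3872 ≈ -0.00025826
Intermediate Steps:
E(H) = 4*H² (E(H) = (2*H)² = 4*H²)
v(U, C) = -2 (v(U, C) = 0 - 2 = -2)
v(40, -231)/E((-60 + 50) - 34) = -2*1/(4*((-60 + 50) - 34)²) = -2*1/(4*(-10 - 34)²) = -2/(4*(-44)²) = -2/(4*1936) = -2/7744 = -2*1/7744 = -1/3872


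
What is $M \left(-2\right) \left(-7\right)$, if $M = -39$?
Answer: $-546$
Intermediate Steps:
$M \left(-2\right) \left(-7\right) = \left(-39\right) \left(-2\right) \left(-7\right) = 78 \left(-7\right) = -546$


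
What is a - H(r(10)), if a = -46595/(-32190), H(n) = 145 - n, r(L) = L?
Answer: -859811/6438 ≈ -133.55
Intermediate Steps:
a = 9319/6438 (a = -46595*(-1/32190) = 9319/6438 ≈ 1.4475)
a - H(r(10)) = 9319/6438 - (145 - 1*10) = 9319/6438 - (145 - 10) = 9319/6438 - 1*135 = 9319/6438 - 135 = -859811/6438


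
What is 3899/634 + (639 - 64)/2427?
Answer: 9827423/1538718 ≈ 6.3868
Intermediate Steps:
3899/634 + (639 - 64)/2427 = 3899*(1/634) + 575*(1/2427) = 3899/634 + 575/2427 = 9827423/1538718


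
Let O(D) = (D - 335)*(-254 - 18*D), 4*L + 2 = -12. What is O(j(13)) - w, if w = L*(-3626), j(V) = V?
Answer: 144445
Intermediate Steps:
L = -7/2 (L = -½ + (¼)*(-12) = -½ - 3 = -7/2 ≈ -3.5000)
O(D) = (-335 + D)*(-254 - 18*D)
w = 12691 (w = -7/2*(-3626) = 12691)
O(j(13)) - w = (85090 - 18*13² + 5776*13) - 1*12691 = (85090 - 18*169 + 75088) - 12691 = (85090 - 3042 + 75088) - 12691 = 157136 - 12691 = 144445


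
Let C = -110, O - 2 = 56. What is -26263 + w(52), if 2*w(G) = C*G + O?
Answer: -29094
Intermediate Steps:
O = 58 (O = 2 + 56 = 58)
w(G) = 29 - 55*G (w(G) = (-110*G + 58)/2 = (58 - 110*G)/2 = 29 - 55*G)
-26263 + w(52) = -26263 + (29 - 55*52) = -26263 + (29 - 2860) = -26263 - 2831 = -29094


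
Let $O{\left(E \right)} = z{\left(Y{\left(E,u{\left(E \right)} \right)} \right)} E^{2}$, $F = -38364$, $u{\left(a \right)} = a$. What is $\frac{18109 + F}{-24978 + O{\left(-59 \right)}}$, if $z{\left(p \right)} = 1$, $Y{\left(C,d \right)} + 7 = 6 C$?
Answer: $\frac{20255}{21497} \approx 0.94222$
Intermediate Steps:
$Y{\left(C,d \right)} = -7 + 6 C$
$O{\left(E \right)} = E^{2}$ ($O{\left(E \right)} = 1 E^{2} = E^{2}$)
$\frac{18109 + F}{-24978 + O{\left(-59 \right)}} = \frac{18109 - 38364}{-24978 + \left(-59\right)^{2}} = - \frac{20255}{-24978 + 3481} = - \frac{20255}{-21497} = \left(-20255\right) \left(- \frac{1}{21497}\right) = \frac{20255}{21497}$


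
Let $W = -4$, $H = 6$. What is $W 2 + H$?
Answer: $-2$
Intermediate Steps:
$W 2 + H = \left(-4\right) 2 + 6 = -8 + 6 = -2$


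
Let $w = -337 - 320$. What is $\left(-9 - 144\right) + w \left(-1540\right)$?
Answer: $1011627$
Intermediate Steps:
$w = -657$ ($w = -337 - 320 = -657$)
$\left(-9 - 144\right) + w \left(-1540\right) = \left(-9 - 144\right) - -1011780 = \left(-9 - 144\right) + 1011780 = -153 + 1011780 = 1011627$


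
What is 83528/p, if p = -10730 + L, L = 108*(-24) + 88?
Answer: -41764/6617 ≈ -6.3116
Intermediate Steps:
L = -2504 (L = -2592 + 88 = -2504)
p = -13234 (p = -10730 - 2504 = -13234)
83528/p = 83528/(-13234) = 83528*(-1/13234) = -41764/6617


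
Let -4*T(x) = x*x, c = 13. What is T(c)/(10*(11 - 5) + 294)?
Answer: -169/1416 ≈ -0.11935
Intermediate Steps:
T(x) = -x**2/4 (T(x) = -x*x/4 = -x**2/4)
T(c)/(10*(11 - 5) + 294) = (-1/4*13**2)/(10*(11 - 5) + 294) = (-1/4*169)/(10*6 + 294) = -169/(4*(60 + 294)) = -169/4/354 = -169/4*1/354 = -169/1416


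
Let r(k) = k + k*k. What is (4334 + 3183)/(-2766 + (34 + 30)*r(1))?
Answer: -7517/2638 ≈ -2.8495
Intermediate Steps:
r(k) = k + k**2
(4334 + 3183)/(-2766 + (34 + 30)*r(1)) = (4334 + 3183)/(-2766 + (34 + 30)*(1*(1 + 1))) = 7517/(-2766 + 64*(1*2)) = 7517/(-2766 + 64*2) = 7517/(-2766 + 128) = 7517/(-2638) = 7517*(-1/2638) = -7517/2638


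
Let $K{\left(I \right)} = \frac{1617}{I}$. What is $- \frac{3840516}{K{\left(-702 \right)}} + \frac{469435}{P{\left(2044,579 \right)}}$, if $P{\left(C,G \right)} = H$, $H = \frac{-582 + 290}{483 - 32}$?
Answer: $\frac{148300292533}{157388} \approx 9.4226 \cdot 10^{5}$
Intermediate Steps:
$H = - \frac{292}{451} \approx -0.64745$
$P{\left(C,G \right)} = - \frac{292}{451}$
$- \frac{3840516}{K{\left(-702 \right)}} + \frac{469435}{P{\left(2044,579 \right)}} = - \frac{3840516}{1617 \frac{1}{-702}} + \frac{469435}{- \frac{292}{451}} = - \frac{3840516}{1617 \left(- \frac{1}{702}\right)} + 469435 \left(- \frac{451}{292}\right) = - \frac{3840516}{- \frac{539}{234}} - \frac{211715185}{292} = \left(-3840516\right) \left(- \frac{234}{539}\right) - \frac{211715185}{292} = \frac{898680744}{539} - \frac{211715185}{292} = \frac{148300292533}{157388}$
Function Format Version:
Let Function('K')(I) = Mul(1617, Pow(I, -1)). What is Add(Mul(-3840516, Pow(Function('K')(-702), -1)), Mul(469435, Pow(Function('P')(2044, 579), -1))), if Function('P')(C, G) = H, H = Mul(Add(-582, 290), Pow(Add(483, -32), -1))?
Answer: Rational(148300292533, 157388) ≈ 9.4226e+5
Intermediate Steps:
H = Rational(-292, 451) (H = Mul(-292, Pow(451, -1)) = Mul(-292, Rational(1, 451)) = Rational(-292, 451) ≈ -0.64745)
Function('P')(C, G) = Rational(-292, 451)
Add(Mul(-3840516, Pow(Function('K')(-702), -1)), Mul(469435, Pow(Function('P')(2044, 579), -1))) = Add(Mul(-3840516, Pow(Mul(1617, Pow(-702, -1)), -1)), Mul(469435, Pow(Rational(-292, 451), -1))) = Add(Mul(-3840516, Pow(Mul(1617, Rational(-1, 702)), -1)), Mul(469435, Rational(-451, 292))) = Add(Mul(-3840516, Pow(Rational(-539, 234), -1)), Rational(-211715185, 292)) = Add(Mul(-3840516, Rational(-234, 539)), Rational(-211715185, 292)) = Add(Rational(898680744, 539), Rational(-211715185, 292)) = Rational(148300292533, 157388)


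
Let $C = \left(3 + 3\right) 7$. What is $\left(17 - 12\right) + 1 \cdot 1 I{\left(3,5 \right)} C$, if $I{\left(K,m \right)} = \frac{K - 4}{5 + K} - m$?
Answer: $- \frac{841}{4} \approx -210.25$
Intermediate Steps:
$I{\left(K,m \right)} = - m + \frac{-4 + K}{5 + K}$ ($I{\left(K,m \right)} = \frac{-4 + K}{5 + K} - m = - m + \frac{-4 + K}{5 + K}$)
$C = 42$ ($C = 6 \cdot 7 = 42$)
$\left(17 - 12\right) + 1 \cdot 1 I{\left(3,5 \right)} C = \left(17 - 12\right) + 1 \cdot 1 \frac{-4 + 3 - 25 - 3 \cdot 5}{5 + 3} \cdot 42 = 5 + 1 \cdot 1 \frac{-4 + 3 - 25 - 15}{8} \cdot 42 = 5 + 1 \cdot 1 \cdot \frac{1}{8} \left(-41\right) 42 = 5 + 1 \cdot 1 \left(- \frac{41}{8}\right) 42 = 5 + 1 \left(- \frac{41}{8}\right) 42 = 5 - \frac{861}{4} = - \frac{841}{4}$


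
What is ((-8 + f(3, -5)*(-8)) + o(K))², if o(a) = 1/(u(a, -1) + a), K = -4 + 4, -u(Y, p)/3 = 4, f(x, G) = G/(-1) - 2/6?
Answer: 297025/144 ≈ 2062.7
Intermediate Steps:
f(x, G) = -⅓ - G (f(x, G) = G*(-1) - 2*⅙ = -G - ⅓ = -⅓ - G)
u(Y, p) = -12 (u(Y, p) = -3*4 = -12)
K = 0
o(a) = 1/(-12 + a)
((-8 + f(3, -5)*(-8)) + o(K))² = ((-8 + (-⅓ - 1*(-5))*(-8)) + 1/(-12 + 0))² = ((-8 + (-⅓ + 5)*(-8)) + 1/(-12))² = ((-8 + (14/3)*(-8)) - 1/12)² = ((-8 - 112/3) - 1/12)² = (-136/3 - 1/12)² = (-545/12)² = 297025/144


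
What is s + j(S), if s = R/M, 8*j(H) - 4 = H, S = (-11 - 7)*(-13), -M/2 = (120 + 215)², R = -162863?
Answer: 13680501/448900 ≈ 30.476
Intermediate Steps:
M = -224450 (M = -2*(120 + 215)² = -2*335² = -2*112225 = -224450)
S = 234 (S = -18*(-13) = 234)
j(H) = ½ + H/8
s = 162863/224450 (s = -162863/(-224450) = -162863*(-1/224450) = 162863/224450 ≈ 0.72561)
s + j(S) = 162863/224450 + (½ + (⅛)*234) = 162863/224450 + (½ + 117/4) = 162863/224450 + 119/4 = 13680501/448900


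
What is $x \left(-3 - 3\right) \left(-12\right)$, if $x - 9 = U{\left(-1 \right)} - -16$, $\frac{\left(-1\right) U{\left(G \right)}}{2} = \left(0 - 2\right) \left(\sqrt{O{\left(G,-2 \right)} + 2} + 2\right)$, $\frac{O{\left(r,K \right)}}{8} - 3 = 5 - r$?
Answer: $2376 + 288 \sqrt{74} \approx 4853.5$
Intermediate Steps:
$O{\left(r,K \right)} = 64 - 8 r$ ($O{\left(r,K \right)} = 24 + 8 \left(5 - r\right) = 24 - \left(-40 + 8 r\right) = 64 - 8 r$)
$U{\left(G \right)} = 8 + 4 \sqrt{66 - 8 G}$ ($U{\left(G \right)} = - 2 \left(0 - 2\right) \left(\sqrt{\left(64 - 8 G\right) + 2} + 2\right) = - 2 \left(- 2 \left(\sqrt{66 - 8 G} + 2\right)\right) = - 2 \left(- 2 \left(2 + \sqrt{66 - 8 G}\right)\right) = - 2 \left(-4 - 2 \sqrt{66 - 8 G}\right) = 8 + 4 \sqrt{66 - 8 G}$)
$x = 33 + 4 \sqrt{74}$ ($x = 9 - \left(-24 - 4 \sqrt{66 - -8}\right) = 9 + \left(\left(8 + 4 \sqrt{66 + 8}\right) + 16\right) = 9 + \left(\left(8 + 4 \sqrt{74}\right) + 16\right) = 9 + \left(24 + 4 \sqrt{74}\right) = 33 + 4 \sqrt{74} \approx 67.409$)
$x \left(-3 - 3\right) \left(-12\right) = \left(33 + 4 \sqrt{74}\right) \left(-3 - 3\right) \left(-12\right) = \left(33 + 4 \sqrt{74}\right) \left(-6\right) \left(-12\right) = \left(-198 - 24 \sqrt{74}\right) \left(-12\right) = 2376 + 288 \sqrt{74}$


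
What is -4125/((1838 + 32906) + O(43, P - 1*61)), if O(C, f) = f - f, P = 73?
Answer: -4125/34744 ≈ -0.11873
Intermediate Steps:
O(C, f) = 0
-4125/((1838 + 32906) + O(43, P - 1*61)) = -4125/((1838 + 32906) + 0) = -4125/(34744 + 0) = -4125/34744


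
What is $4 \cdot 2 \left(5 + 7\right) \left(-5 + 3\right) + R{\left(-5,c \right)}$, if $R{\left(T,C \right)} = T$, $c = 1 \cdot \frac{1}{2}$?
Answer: $-197$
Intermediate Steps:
$c = \frac{1}{2}$ ($c = 1 \cdot \frac{1}{2} = \frac{1}{2} \approx 0.5$)
$4 \cdot 2 \left(5 + 7\right) \left(-5 + 3\right) + R{\left(-5,c \right)} = 4 \cdot 2 \left(5 + 7\right) \left(-5 + 3\right) - 5 = 8 \cdot 12 \left(-2\right) - 5 = 8 \left(-24\right) - 5 = -192 - 5 = -197$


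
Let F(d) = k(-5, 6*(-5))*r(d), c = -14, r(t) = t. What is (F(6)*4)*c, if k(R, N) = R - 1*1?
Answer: 2016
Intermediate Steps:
k(R, N) = -1 + R (k(R, N) = R - 1 = -1 + R)
F(d) = -6*d (F(d) = (-1 - 5)*d = -6*d)
(F(6)*4)*c = (-6*6*4)*(-14) = -36*4*(-14) = -144*(-14) = 2016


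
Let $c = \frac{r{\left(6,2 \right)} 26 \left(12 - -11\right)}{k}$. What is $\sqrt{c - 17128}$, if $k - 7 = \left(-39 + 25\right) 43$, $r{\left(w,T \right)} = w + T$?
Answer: $\frac{22 i \sqrt{12534270}}{595} \approx 130.9 i$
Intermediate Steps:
$r{\left(w,T \right)} = T + w$
$k = -595$ ($k = 7 + \left(-39 + 25\right) 43 = 7 - 602 = -595$)
$c = - \frac{4784}{595}$ ($c = \frac{\left(2 + 6\right) 26 \left(12 - -11\right)}{-595} = 8 \cdot 26 \left(12 + 11\right) \left(- \frac{1}{595}\right) = 208 \cdot 23 \left(- \frac{1}{595}\right) = 4784 \left(- \frac{1}{595}\right) = - \frac{4784}{595} \approx -8.0403$)
$\sqrt{c - 17128} = \sqrt{- \frac{4784}{595} - 17128} = \sqrt{- \frac{10195944}{595}} = \frac{22 i \sqrt{12534270}}{595}$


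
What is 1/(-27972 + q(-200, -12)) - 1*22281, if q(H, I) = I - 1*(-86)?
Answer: -621595339/27898 ≈ -22281.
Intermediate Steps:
q(H, I) = 86 + I (q(H, I) = I + 86 = 86 + I)
1/(-27972 + q(-200, -12)) - 1*22281 = 1/(-27972 + (86 - 12)) - 1*22281 = 1/(-27972 + 74) - 22281 = 1/(-27898) - 22281 = -1/27898 - 22281 = -621595339/27898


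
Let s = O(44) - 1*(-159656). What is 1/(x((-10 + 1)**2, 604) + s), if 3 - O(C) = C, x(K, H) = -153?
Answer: 1/159462 ≈ 6.2711e-6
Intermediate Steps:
O(C) = 3 - C
s = 159615 (s = (3 - 1*44) - 1*(-159656) = (3 - 44) + 159656 = -41 + 159656 = 159615)
1/(x((-10 + 1)**2, 604) + s) = 1/(-153 + 159615) = 1/159462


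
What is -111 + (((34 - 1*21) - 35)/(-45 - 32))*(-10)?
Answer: -797/7 ≈ -113.86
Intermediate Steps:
-111 + (((34 - 1*21) - 35)/(-45 - 32))*(-10) = -111 + (((34 - 21) - 35)/(-77))*(-10) = -111 + ((13 - 35)*(-1/77))*(-10) = -111 - 22*(-1/77)*(-10) = -111 + (2/7)*(-10) = -111 - 20/7 = -797/7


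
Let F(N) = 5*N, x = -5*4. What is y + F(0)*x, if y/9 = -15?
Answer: -135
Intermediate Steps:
x = -20
y = -135 (y = 9*(-15) = -135)
y + F(0)*x = -135 + (5*0)*(-20) = -135 + 0*(-20) = -135 + 0 = -135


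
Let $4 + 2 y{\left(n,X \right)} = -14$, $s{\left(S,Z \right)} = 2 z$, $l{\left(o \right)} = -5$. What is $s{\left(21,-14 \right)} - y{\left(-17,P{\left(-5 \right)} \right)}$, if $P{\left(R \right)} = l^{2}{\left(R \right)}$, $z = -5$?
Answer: $-1$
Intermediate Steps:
$P{\left(R \right)} = 25$ ($P{\left(R \right)} = \left(-5\right)^{2} = 25$)
$s{\left(S,Z \right)} = -10$ ($s{\left(S,Z \right)} = 2 \left(-5\right) = -10$)
$y{\left(n,X \right)} = -9$ ($y{\left(n,X \right)} = -2 + \frac{1}{2} \left(-14\right) = -2 - 7 = -9$)
$s{\left(21,-14 \right)} - y{\left(-17,P{\left(-5 \right)} \right)} = -10 - -9 = -10 + 9 = -1$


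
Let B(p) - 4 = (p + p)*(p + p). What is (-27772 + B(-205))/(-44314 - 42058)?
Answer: -35083/21593 ≈ -1.6247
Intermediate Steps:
B(p) = 4 + 4*p² (B(p) = 4 + (p + p)*(p + p) = 4 + (2*p)*(2*p) = 4 + 4*p²)
(-27772 + B(-205))/(-44314 - 42058) = (-27772 + (4 + 4*(-205)²))/(-44314 - 42058) = (-27772 + (4 + 4*42025))/(-86372) = (-27772 + (4 + 168100))*(-1/86372) = (-27772 + 168104)*(-1/86372) = 140332*(-1/86372) = -35083/21593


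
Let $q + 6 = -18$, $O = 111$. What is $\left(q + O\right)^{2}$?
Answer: $7569$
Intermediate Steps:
$q = -24$ ($q = -6 - 18 = -24$)
$\left(q + O\right)^{2} = \left(-24 + 111\right)^{2} = 87^{2} = 7569$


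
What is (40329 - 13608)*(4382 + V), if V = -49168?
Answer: -1196726706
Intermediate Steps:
(40329 - 13608)*(4382 + V) = (40329 - 13608)*(4382 - 49168) = 26721*(-44786) = -1196726706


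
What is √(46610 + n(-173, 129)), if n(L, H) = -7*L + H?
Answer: 5*√1918 ≈ 218.97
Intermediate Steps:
n(L, H) = H - 7*L
√(46610 + n(-173, 129)) = √(46610 + (129 - 7*(-173))) = √(46610 + (129 + 1211)) = √(46610 + 1340) = √47950 = 5*√1918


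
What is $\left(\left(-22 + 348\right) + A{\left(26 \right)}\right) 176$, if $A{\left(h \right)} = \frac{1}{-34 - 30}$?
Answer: $\frac{229493}{4} \approx 57373.0$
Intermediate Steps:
$A{\left(h \right)} = - \frac{1}{64}$ ($A{\left(h \right)} = \frac{1}{-64} = - \frac{1}{64}$)
$\left(\left(-22 + 348\right) + A{\left(26 \right)}\right) 176 = \left(\left(-22 + 348\right) - \frac{1}{64}\right) 176 = \left(326 - \frac{1}{64}\right) 176 = \frac{20863}{64} \cdot 176 = \frac{229493}{4}$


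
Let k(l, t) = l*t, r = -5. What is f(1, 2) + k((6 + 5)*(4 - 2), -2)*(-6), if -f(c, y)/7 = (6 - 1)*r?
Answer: 439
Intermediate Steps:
f(c, y) = 175 (f(c, y) = -7*(6 - 1)*(-5) = -35*(-5) = -7*(-25) = 175)
f(1, 2) + k((6 + 5)*(4 - 2), -2)*(-6) = 175 + (((6 + 5)*(4 - 2))*(-2))*(-6) = 175 + ((11*2)*(-2))*(-6) = 175 + (22*(-2))*(-6) = 175 - 44*(-6) = 175 + 264 = 439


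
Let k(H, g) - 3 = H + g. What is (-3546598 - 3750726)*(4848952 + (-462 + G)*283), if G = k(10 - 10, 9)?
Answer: -34455059593048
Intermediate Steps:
k(H, g) = 3 + H + g (k(H, g) = 3 + (H + g) = 3 + H + g)
G = 12 (G = 3 + (10 - 10) + 9 = 3 + 0 + 9 = 12)
(-3546598 - 3750726)*(4848952 + (-462 + G)*283) = (-3546598 - 3750726)*(4848952 + (-462 + 12)*283) = -7297324*(4848952 - 450*283) = -7297324*(4848952 - 127350) = -7297324*4721602 = -34455059593048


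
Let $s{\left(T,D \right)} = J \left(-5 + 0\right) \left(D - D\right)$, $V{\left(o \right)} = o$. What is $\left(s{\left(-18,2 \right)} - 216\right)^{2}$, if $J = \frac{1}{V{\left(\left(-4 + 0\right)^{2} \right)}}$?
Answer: $46656$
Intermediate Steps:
$J = \frac{1}{16}$ ($J = \frac{1}{\left(-4 + 0\right)^{2}} = \frac{1}{\left(-4\right)^{2}} = \frac{1}{16} \approx 0.0625$)
$s{\left(T,D \right)} = 0$ ($s{\left(T,D \right)} = \frac{-5 + 0}{16} \left(D - D\right) = \frac{1}{16} \left(-5\right) 0 = \left(- \frac{5}{16}\right) 0 = 0$)
$\left(s{\left(-18,2 \right)} - 216\right)^{2} = \left(0 - 216\right)^{2} = \left(-216\right)^{2} = 46656$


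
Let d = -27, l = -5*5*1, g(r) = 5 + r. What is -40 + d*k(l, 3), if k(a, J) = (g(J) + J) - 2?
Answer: -283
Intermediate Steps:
l = -25 (l = -25*1 = -25)
k(a, J) = 3 + 2*J (k(a, J) = ((5 + J) + J) - 2 = (5 + 2*J) - 2 = 3 + 2*J)
-40 + d*k(l, 3) = -40 - 27*(3 + 2*3) = -40 - 27*(3 + 6) = -40 - 27*9 = -40 - 243 = -283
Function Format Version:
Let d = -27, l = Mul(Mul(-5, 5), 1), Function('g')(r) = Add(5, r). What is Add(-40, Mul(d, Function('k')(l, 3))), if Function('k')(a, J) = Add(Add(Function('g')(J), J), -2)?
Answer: -283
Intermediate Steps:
l = -25 (l = Mul(-25, 1) = -25)
Function('k')(a, J) = Add(3, Mul(2, J)) (Function('k')(a, J) = Add(Add(Add(5, J), J), -2) = Add(Add(5, Mul(2, J)), -2) = Add(3, Mul(2, J)))
Add(-40, Mul(d, Function('k')(l, 3))) = Add(-40, Mul(-27, Add(3, Mul(2, 3)))) = Add(-40, Mul(-27, Add(3, 6))) = Add(-40, Mul(-27, 9)) = Add(-40, -243) = -283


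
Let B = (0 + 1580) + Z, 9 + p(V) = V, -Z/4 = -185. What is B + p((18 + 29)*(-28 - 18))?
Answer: 149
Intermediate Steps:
Z = 740 (Z = -4*(-185) = 740)
p(V) = -9 + V
B = 2320 (B = (0 + 1580) + 740 = 1580 + 740 = 2320)
B + p((18 + 29)*(-28 - 18)) = 2320 + (-9 + (18 + 29)*(-28 - 18)) = 2320 + (-9 + 47*(-46)) = 2320 + (-9 - 2162) = 2320 - 2171 = 149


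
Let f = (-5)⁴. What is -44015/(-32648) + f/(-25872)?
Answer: 1815505/1371216 ≈ 1.3240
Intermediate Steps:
f = 625
-44015/(-32648) + f/(-25872) = -44015/(-32648) + 625/(-25872) = -44015*(-1/32648) + 625*(-1/25872) = 44015/32648 - 625/25872 = 1815505/1371216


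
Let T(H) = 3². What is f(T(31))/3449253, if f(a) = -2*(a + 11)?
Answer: -40/3449253 ≈ -1.1597e-5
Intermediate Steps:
T(H) = 9
f(a) = -22 - 2*a (f(a) = -2*(11 + a) = -22 - 2*a)
f(T(31))/3449253 = (-22 - 2*9)/3449253 = (-22 - 18)*(1/3449253) = -40*1/3449253 = -40/3449253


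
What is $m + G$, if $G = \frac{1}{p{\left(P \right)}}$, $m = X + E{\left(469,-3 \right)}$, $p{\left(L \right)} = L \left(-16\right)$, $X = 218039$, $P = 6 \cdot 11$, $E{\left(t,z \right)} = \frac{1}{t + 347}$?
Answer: $\frac{3914236133}{17952} \approx 2.1804 \cdot 10^{5}$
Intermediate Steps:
$E{\left(t,z \right)} = \frac{1}{347 + t}$
$P = 66$
$p{\left(L \right)} = - 16 L$
$m = \frac{177919825}{816}$ ($m = 218039 + \frac{1}{347 + 469} = 218039 + \frac{1}{816} = \frac{177919825}{816} \approx 2.1804 \cdot 10^{5}$)
$G = - \frac{1}{1056}$ ($G = \frac{1}{\left(-16\right) 66} = \frac{1}{-1056} = - \frac{1}{1056} \approx -0.00094697$)
$m + G = \frac{177919825}{816} - \frac{1}{1056} = \frac{3914236133}{17952}$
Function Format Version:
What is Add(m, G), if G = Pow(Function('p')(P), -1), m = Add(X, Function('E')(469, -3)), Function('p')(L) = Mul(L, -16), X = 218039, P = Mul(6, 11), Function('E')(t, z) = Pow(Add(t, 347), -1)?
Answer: Rational(3914236133, 17952) ≈ 2.1804e+5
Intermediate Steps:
Function('E')(t, z) = Pow(Add(347, t), -1)
P = 66
Function('p')(L) = Mul(-16, L)
m = Rational(177919825, 816) (m = Add(218039, Pow(Add(347, 469), -1)) = Add(218039, Pow(816, -1)) = Add(218039, Rational(1, 816)) = Rational(177919825, 816) ≈ 2.1804e+5)
G = Rational(-1, 1056) (G = Pow(Mul(-16, 66), -1) = Pow(-1056, -1) = Rational(-1, 1056) ≈ -0.00094697)
Add(m, G) = Add(Rational(177919825, 816), Rational(-1, 1056)) = Rational(3914236133, 17952)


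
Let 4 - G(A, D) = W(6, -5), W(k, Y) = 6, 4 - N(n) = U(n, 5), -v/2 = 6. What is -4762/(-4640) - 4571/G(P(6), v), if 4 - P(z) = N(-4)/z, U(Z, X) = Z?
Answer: 5304741/2320 ≈ 2286.5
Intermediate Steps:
v = -12 (v = -2*6 = -12)
N(n) = 4 - n
P(z) = 4 - 8/z (P(z) = 4 - (4 - 1*(-4))/z = 4 - (4 + 4)/z = 4 - 8/z)
G(A, D) = -2 (G(A, D) = 4 - 1*6 = 4 - 6 = -2)
-4762/(-4640) - 4571/G(P(6), v) = -4762/(-4640) - 4571/(-2) = -4762*(-1/4640) - 4571*(-½) = 2381/2320 + 4571/2 = 5304741/2320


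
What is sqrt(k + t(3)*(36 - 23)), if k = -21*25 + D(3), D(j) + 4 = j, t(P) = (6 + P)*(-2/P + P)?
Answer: I*sqrt(253) ≈ 15.906*I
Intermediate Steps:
t(P) = (6 + P)*(P - 2/P)
D(j) = -4 + j
k = -526 (k = -21*25 + (-4 + 3) = -525 - 1 = -526)
sqrt(k + t(3)*(36 - 23)) = sqrt(-526 + (-2 + 3**2 - 12/3 + 6*3)*(36 - 23)) = sqrt(-526 + (-2 + 9 - 12*1/3 + 18)*13) = sqrt(-526 + (-2 + 9 - 4 + 18)*13) = sqrt(-526 + 21*13) = sqrt(-526 + 273) = sqrt(-253) = I*sqrt(253)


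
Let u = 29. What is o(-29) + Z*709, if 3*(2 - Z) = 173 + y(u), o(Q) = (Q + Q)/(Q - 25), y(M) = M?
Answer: -1250647/27 ≈ -46320.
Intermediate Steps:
o(Q) = 2*Q/(-25 + Q) (o(Q) = (2*Q)/(-25 + Q) = 2*Q/(-25 + Q))
Z = -196/3 (Z = 2 - (173 + 29)/3 = 2 - 1/3*202 = 2 - 202/3 = -196/3 ≈ -65.333)
o(-29) + Z*709 = 2*(-29)/(-25 - 29) - 196/3*709 = 2*(-29)/(-54) - 138964/3 = 2*(-29)*(-1/54) - 138964/3 = 29/27 - 138964/3 = -1250647/27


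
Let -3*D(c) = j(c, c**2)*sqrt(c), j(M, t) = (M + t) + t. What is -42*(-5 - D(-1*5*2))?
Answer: 210 - 2660*I*sqrt(10) ≈ 210.0 - 8411.7*I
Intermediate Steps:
j(M, t) = M + 2*t
D(c) = -sqrt(c)*(c + 2*c**2)/3 (D(c) = -(c + 2*c**2)*sqrt(c)/3 = -sqrt(c)*(c + 2*c**2)/3)
-42*(-5 - D(-1*5*2)) = -42*(-5 - (-1*5*2)**(3/2)*(-1 - 2*(-1*5)*2)/3) = -42*(-5 - (-5*2)**(3/2)*(-1 - (-10)*2)/3) = -42*(-5 - (-10)**(3/2)*(-1 - 2*(-10))/3) = -42*(-5 - (-10*I*sqrt(10))*(-1 + 20)/3) = -42*(-5 - (-10*I*sqrt(10))*19/3) = -42*(-5 - (-190)*I*sqrt(10)/3) = -42*(-5 + 190*I*sqrt(10)/3) = 210 - 2660*I*sqrt(10)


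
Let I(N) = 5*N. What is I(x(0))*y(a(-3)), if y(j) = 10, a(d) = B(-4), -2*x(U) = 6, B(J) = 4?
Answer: -150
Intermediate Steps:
x(U) = -3 (x(U) = -½*6 = -3)
a(d) = 4
I(x(0))*y(a(-3)) = (5*(-3))*10 = -15*10 = -150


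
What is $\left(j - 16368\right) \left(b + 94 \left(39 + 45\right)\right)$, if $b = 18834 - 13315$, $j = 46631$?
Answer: $405978145$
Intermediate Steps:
$b = 5519$
$\left(j - 16368\right) \left(b + 94 \left(39 + 45\right)\right) = \left(46631 - 16368\right) \left(5519 + 94 \left(39 + 45\right)\right) = 30263 \left(5519 + 94 \cdot 84\right) = 30263 \left(5519 + 7896\right) = 30263 \cdot 13415 = 405978145$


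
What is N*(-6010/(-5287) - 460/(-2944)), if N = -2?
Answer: -218755/84592 ≈ -2.5860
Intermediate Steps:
N*(-6010/(-5287) - 460/(-2944)) = -2*(-6010/(-5287) - 460/(-2944)) = -2*(-6010*(-1/5287) - 460*(-1/2944)) = -2*(6010/5287 + 5/32) = -2*218755/169184 = -218755/84592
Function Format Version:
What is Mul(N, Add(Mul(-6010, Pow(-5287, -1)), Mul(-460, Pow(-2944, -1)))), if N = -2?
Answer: Rational(-218755, 84592) ≈ -2.5860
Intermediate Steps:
Mul(N, Add(Mul(-6010, Pow(-5287, -1)), Mul(-460, Pow(-2944, -1)))) = Mul(-2, Add(Mul(-6010, Pow(-5287, -1)), Mul(-460, Pow(-2944, -1)))) = Mul(-2, Add(Mul(-6010, Rational(-1, 5287)), Mul(-460, Rational(-1, 2944)))) = Mul(-2, Add(Rational(6010, 5287), Rational(5, 32))) = Mul(-2, Rational(218755, 169184)) = Rational(-218755, 84592)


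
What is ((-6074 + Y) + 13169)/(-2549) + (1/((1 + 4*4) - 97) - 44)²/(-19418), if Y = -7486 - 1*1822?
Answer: 34774277213/45253926400 ≈ 0.76843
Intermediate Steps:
Y = -9308 (Y = -7486 - 1822 = -9308)
((-6074 + Y) + 13169)/(-2549) + (1/((1 + 4*4) - 97) - 44)²/(-19418) = ((-6074 - 9308) + 13169)/(-2549) + (1/((1 + 4*4) - 97) - 44)²/(-19418) = (-15382 + 13169)*(-1/2549) + (1/((1 + 16) - 97) - 44)²*(-1/19418) = -2213*(-1/2549) + (1/(17 - 97) - 44)²*(-1/19418) = 2213/2549 + (1/(-80) - 44)²*(-1/19418) = 2213/2549 + (-1/80 - 44)²*(-1/19418) = 2213/2549 + (-3521/80)²*(-1/19418) = 2213/2549 + (12397441/6400)*(-1/19418) = 2213/2549 - 1771063/17753600 = 34774277213/45253926400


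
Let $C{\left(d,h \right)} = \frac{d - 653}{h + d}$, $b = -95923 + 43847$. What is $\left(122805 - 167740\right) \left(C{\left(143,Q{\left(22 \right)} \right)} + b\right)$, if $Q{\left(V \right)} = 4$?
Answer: $\frac{114669356890}{49} \approx 2.3402 \cdot 10^{9}$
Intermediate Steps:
$b = -52076$
$C{\left(d,h \right)} = \frac{-653 + d}{d + h}$
$\left(122805 - 167740\right) \left(C{\left(143,Q{\left(22 \right)} \right)} + b\right) = \left(122805 - 167740\right) \left(\frac{-653 + 143}{143 + 4} - 52076\right) = - 44935 \left(\frac{1}{147} \left(-510\right) - 52076\right) = - 44935 \left(- \frac{170}{49} - 52076\right) = \left(-44935\right) \left(- \frac{2551894}{49}\right) = \frac{114669356890}{49}$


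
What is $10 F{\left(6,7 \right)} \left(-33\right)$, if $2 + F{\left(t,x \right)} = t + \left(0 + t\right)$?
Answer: $-3300$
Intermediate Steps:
$F{\left(t,x \right)} = -2 + 2 t$ ($F{\left(t,x \right)} = -2 + \left(t + \left(0 + t\right)\right) = -2 + \left(t + t\right) = -2 + 2 t$)
$10 F{\left(6,7 \right)} \left(-33\right) = 10 \left(-2 + 2 \cdot 6\right) \left(-33\right) = 10 \left(-2 + 12\right) \left(-33\right) = 10 \cdot 10 \left(-33\right) = 100 \left(-33\right) = -3300$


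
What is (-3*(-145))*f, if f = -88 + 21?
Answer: -29145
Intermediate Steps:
f = -67
(-3*(-145))*f = -3*(-145)*(-67) = 435*(-67) = -29145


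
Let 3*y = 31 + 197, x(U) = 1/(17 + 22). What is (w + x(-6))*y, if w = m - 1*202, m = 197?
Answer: -14744/39 ≈ -378.05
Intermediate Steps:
x(U) = 1/39
w = -5 (w = 197 - 1*202 = 197 - 202 = -5)
y = 76 (y = (31 + 197)/3 = (⅓)*228 = 76)
(w + x(-6))*y = (-5 + 1/39)*76 = -194/39*76 = -14744/39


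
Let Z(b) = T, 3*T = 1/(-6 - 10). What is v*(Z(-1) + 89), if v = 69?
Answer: 98233/16 ≈ 6139.6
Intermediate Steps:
T = -1/48 (T = 1/(3*(-6 - 10)) = (1/3)/(-16) = (1/3)*(-1/16) = -1/48 ≈ -0.020833)
Z(b) = -1/48
v*(Z(-1) + 89) = 69*(-1/48 + 89) = 69*(4271/48) = 98233/16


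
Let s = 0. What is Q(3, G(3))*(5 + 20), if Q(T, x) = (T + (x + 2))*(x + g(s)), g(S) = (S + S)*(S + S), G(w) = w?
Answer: 600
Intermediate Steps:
g(S) = 4*S**2 (g(S) = (2*S)*(2*S) = 4*S**2)
Q(T, x) = x*(2 + T + x) (Q(T, x) = (T + (x + 2))*(x + 4*0**2) = (T + (2 + x))*(x + 4*0) = (2 + T + x)*(x + 0) = (2 + T + x)*x = x*(2 + T + x))
Q(3, G(3))*(5 + 20) = (3*(2 + 3 + 3))*(5 + 20) = (3*8)*25 = 24*25 = 600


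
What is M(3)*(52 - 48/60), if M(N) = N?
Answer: 768/5 ≈ 153.60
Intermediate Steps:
M(3)*(52 - 48/60) = 3*(52 - 48/60) = 3*(52 - 48*1/60) = 3*(52 - 4/5) = 3*(256/5) = 768/5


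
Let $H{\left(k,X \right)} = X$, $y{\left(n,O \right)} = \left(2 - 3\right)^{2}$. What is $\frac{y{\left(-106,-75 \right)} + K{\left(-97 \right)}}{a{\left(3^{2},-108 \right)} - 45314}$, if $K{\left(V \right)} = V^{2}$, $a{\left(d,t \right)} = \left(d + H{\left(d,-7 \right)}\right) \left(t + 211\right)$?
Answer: $- \frac{4705}{22554} \approx -0.20861$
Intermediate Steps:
$y{\left(n,O \right)} = 1$ ($y{\left(n,O \right)} = \left(-1\right)^{2} = 1$)
$a{\left(d,t \right)} = \left(-7 + d\right) \left(211 + t\right)$ ($a{\left(d,t \right)} = \left(d - 7\right) \left(t + 211\right) = \left(-7 + d\right) \left(211 + t\right)$)
$\frac{y{\left(-106,-75 \right)} + K{\left(-97 \right)}}{a{\left(3^{2},-108 \right)} - 45314} = \frac{1 + \left(-97\right)^{2}}{\left(-1477 - -756 + 211 \cdot 3^{2} + 3^{2} \left(-108\right)\right) - 45314} = \frac{1 + 9409}{\left(-1477 + 756 + 211 \cdot 9 + 9 \left(-108\right)\right) - 45314} = \frac{9410}{\left(-1477 + 756 + 1899 - 972\right) - 45314} = \frac{9410}{206 - 45314} = \frac{9410}{-45108} = 9410 \left(- \frac{1}{45108}\right) = - \frac{4705}{22554}$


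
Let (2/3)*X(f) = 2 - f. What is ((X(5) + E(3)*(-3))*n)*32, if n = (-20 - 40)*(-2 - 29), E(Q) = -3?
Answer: 267840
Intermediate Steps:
X(f) = 3 - 3*f/2 (X(f) = 3*(2 - f)/2 = 3 - 3*f/2)
n = 1860 (n = -60*(-31) = 1860)
((X(5) + E(3)*(-3))*n)*32 = (((3 - 3/2*5) - 3*(-3))*1860)*32 = (((3 - 15/2) + 9)*1860)*32 = ((-9/2 + 9)*1860)*32 = ((9/2)*1860)*32 = 8370*32 = 267840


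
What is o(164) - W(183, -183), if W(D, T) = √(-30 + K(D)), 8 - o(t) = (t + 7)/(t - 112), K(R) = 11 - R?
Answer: 245/52 - I*√202 ≈ 4.7115 - 14.213*I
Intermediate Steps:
o(t) = 8 - (7 + t)/(-112 + t) (o(t) = 8 - (t + 7)/(t - 112) = 8 - (7 + t)/(-112 + t))
W(D, T) = √(-19 - D) (W(D, T) = √(-30 + (11 - D)) = √(-19 - D))
o(164) - W(183, -183) = 7*(-129 + 164)/(-112 + 164) - √(-19 - 1*183) = 7*35/52 - √(-19 - 183) = 7*(1/52)*35 - √(-202) = 245/52 - I*√202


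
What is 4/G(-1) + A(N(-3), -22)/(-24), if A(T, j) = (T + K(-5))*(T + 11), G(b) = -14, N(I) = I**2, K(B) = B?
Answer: -76/21 ≈ -3.6190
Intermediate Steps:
A(T, j) = (-5 + T)*(11 + T) (A(T, j) = (T - 5)*(T + 11) = (-5 + T)*(11 + T))
4/G(-1) + A(N(-3), -22)/(-24) = 4/(-14) + (-55 + ((-3)**2)**2 + 6*(-3)**2)/(-24) = 4*(-1/14) + (-55 + 9**2 + 6*9)*(-1/24) = -2/7 + (-55 + 81 + 54)*(-1/24) = -2/7 + 80*(-1/24) = -2/7 - 10/3 = -76/21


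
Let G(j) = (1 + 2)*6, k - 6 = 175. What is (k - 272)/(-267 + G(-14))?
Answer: 91/249 ≈ 0.36546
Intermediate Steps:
k = 181 (k = 6 + 175 = 181)
G(j) = 18 (G(j) = 3*6 = 18)
(k - 272)/(-267 + G(-14)) = (181 - 272)/(-267 + 18) = -91/(-249) = -91*(-1/249) = 91/249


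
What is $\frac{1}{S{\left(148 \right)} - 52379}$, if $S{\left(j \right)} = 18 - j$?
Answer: $- \frac{1}{52509} \approx -1.9044 \cdot 10^{-5}$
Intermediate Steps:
$\frac{1}{S{\left(148 \right)} - 52379} = \frac{1}{\left(18 - 148\right) - 52379} = \frac{1}{-130 - 52379} = \frac{1}{-52509} = - \frac{1}{52509}$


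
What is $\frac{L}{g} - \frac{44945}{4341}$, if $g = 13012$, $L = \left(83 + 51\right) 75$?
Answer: $- \frac{270598645}{28242546} \approx -9.5812$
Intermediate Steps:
$L = 10050$ ($L = 134 \cdot 75 = 10050$)
$\frac{L}{g} - \frac{44945}{4341} = \frac{10050}{13012} - \frac{44945}{4341} = 10050 \cdot \frac{1}{13012} - \frac{44945}{4341} = \frac{5025}{6506} - \frac{44945}{4341} = - \frac{270598645}{28242546}$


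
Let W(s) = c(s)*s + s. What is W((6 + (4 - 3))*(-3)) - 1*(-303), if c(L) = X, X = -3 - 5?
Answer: 450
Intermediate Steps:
X = -8
c(L) = -8
W(s) = -7*s (W(s) = -8*s + s = -7*s)
W((6 + (4 - 3))*(-3)) - 1*(-303) = -7*(6 + (4 - 3))*(-3) - 1*(-303) = -7*(6 + 1)*(-3) + 303 = -49*(-3) + 303 = -7*(-21) + 303 = 147 + 303 = 450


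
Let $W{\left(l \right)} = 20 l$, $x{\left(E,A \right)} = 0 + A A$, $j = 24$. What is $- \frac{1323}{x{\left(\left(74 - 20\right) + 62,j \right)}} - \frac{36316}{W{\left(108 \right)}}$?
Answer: $- \frac{165109}{8640} \approx -19.11$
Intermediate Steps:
$x{\left(E,A \right)} = A^{2}$ ($x{\left(E,A \right)} = 0 + A^{2} = A^{2}$)
$- \frac{1323}{x{\left(\left(74 - 20\right) + 62,j \right)}} - \frac{36316}{W{\left(108 \right)}} = - \frac{1323}{24^{2}} - \frac{36316}{20 \cdot 108} = - \frac{1323}{576} - \frac{36316}{2160} = \left(-1323\right) \frac{1}{576} - \frac{9079}{540} = - \frac{147}{64} - \frac{9079}{540} = - \frac{165109}{8640}$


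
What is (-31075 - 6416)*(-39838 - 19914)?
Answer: 2240162232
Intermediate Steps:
(-31075 - 6416)*(-39838 - 19914) = -37491*(-59752) = 2240162232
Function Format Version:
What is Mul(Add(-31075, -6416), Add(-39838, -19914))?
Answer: 2240162232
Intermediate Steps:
Mul(Add(-31075, -6416), Add(-39838, -19914)) = Mul(-37491, -59752) = 2240162232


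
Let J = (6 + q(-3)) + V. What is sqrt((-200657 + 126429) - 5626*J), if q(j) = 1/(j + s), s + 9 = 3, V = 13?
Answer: 2*I*sqrt(406118)/3 ≈ 424.85*I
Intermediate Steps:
s = -6 (s = -9 + 3 = -6)
q(j) = 1/(-6 + j) (q(j) = 1/(j - 6) = 1/(-6 + j))
J = 170/9 (J = (6 + 1/(-6 - 3)) + 13 = (6 + 1/(-9)) + 13 = (6 - 1/9) + 13 = 53/9 + 13 = 170/9 ≈ 18.889)
sqrt((-200657 + 126429) - 5626*J) = sqrt((-200657 + 126429) - 5626*170/9) = sqrt(-74228 - 956420/9) = sqrt(-1624472/9) = 2*I*sqrt(406118)/3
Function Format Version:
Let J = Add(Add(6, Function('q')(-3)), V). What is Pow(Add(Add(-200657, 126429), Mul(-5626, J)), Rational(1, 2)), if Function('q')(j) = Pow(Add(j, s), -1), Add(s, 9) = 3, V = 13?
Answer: Mul(Rational(2, 3), I, Pow(406118, Rational(1, 2))) ≈ Mul(424.85, I)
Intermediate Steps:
s = -6 (s = Add(-9, 3) = -6)
Function('q')(j) = Pow(Add(-6, j), -1) (Function('q')(j) = Pow(Add(j, -6), -1) = Pow(Add(-6, j), -1))
J = Rational(170, 9) (J = Add(Add(6, Pow(Add(-6, -3), -1)), 13) = Add(Add(6, Pow(-9, -1)), 13) = Add(Add(6, Rational(-1, 9)), 13) = Add(Rational(53, 9), 13) = Rational(170, 9) ≈ 18.889)
Pow(Add(Add(-200657, 126429), Mul(-5626, J)), Rational(1, 2)) = Pow(Add(Add(-200657, 126429), Mul(-5626, Rational(170, 9))), Rational(1, 2)) = Pow(Add(-74228, Rational(-956420, 9)), Rational(1, 2)) = Pow(Rational(-1624472, 9), Rational(1, 2)) = Mul(Rational(2, 3), I, Pow(406118, Rational(1, 2)))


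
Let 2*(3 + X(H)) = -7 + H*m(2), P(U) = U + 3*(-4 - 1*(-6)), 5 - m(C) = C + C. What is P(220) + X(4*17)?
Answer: 507/2 ≈ 253.50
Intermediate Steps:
m(C) = 5 - 2*C (m(C) = 5 - (C + C) = 5 - 2*C)
P(U) = 6 + U (P(U) = U + 3*(-4 + 6) = U + 3*2 = U + 6 = 6 + U)
X(H) = -13/2 + H/2 (X(H) = -3 + (-7 + H*(5 - 2*2))/2 = -3 + (-7 + H*(5 - 4))/2 = -3 + (-7 + H*1)/2 = -3 + (-7 + H)/2 = -3 + (-7/2 + H/2) = -13/2 + H/2)
P(220) + X(4*17) = (6 + 220) + (-13/2 + (4*17)/2) = 226 + (-13/2 + (1/2)*68) = 226 + (-13/2 + 34) = 226 + 55/2 = 507/2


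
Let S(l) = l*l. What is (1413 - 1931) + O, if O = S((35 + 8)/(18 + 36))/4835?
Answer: -7303207631/14098860 ≈ -518.00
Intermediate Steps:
S(l) = l²
O = 1849/14098860 (O = ((35 + 8)/(18 + 36))²/4835 = (43/54)²*(1/4835) = (1849/2916)*(1/4835) = 1849/14098860 ≈ 0.00013115)
(1413 - 1931) + O = (1413 - 1931) + 1849/14098860 = -518 + 1849/14098860 = -7303207631/14098860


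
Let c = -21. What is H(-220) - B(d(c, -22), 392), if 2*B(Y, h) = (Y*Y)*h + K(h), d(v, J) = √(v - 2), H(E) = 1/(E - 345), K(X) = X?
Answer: 2436279/565 ≈ 4312.0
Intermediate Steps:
H(E) = 1/(-345 + E)
d(v, J) = √(-2 + v)
B(Y, h) = h/2 + h*Y²/2 (B(Y, h) = ((Y*Y)*h + h)/2 = (Y²*h + h)/2 = (h*Y² + h)/2 = (h + h*Y²)/2 = h/2 + h*Y²/2)
H(-220) - B(d(c, -22), 392) = 1/(-345 - 220) - 392*(1 + (√(-2 - 21))²)/2 = 1/(-565) - 392*(1 + (√(-23))²)/2 = -1/565 - 392*(1 + (I*√23)²)/2 = -1/565 - 392*(1 - 23)/2 = -1/565 - 392*(-22)/2 = -1/565 - 1*(-4312) = -1/565 + 4312 = 2436279/565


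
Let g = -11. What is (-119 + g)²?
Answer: 16900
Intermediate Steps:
(-119 + g)² = (-119 - 11)² = (-130)² = 16900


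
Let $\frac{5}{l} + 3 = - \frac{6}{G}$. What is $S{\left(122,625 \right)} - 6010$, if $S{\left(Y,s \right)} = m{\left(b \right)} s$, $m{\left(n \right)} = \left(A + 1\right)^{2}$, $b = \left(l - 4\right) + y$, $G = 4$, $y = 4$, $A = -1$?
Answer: $-6010$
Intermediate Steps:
$l = - \frac{10}{9}$ ($l = \frac{5}{-3 - \frac{6}{4}} = \frac{5}{-3 - \frac{3}{2}} = \frac{5}{- \frac{9}{2}} = 5 \left(- \frac{2}{9}\right) = - \frac{10}{9} \approx -1.1111$)
$b = - \frac{10}{9}$ ($b = \left(- \frac{10}{9} - 4\right) + 4 = - \frac{46}{9} + 4 = - \frac{10}{9} \approx -1.1111$)
$m{\left(n \right)} = 0$ ($m{\left(n \right)} = \left(-1 + 1\right)^{2} = 0^{2} = 0$)
$S{\left(Y,s \right)} = 0$ ($S{\left(Y,s \right)} = 0 s = 0$)
$S{\left(122,625 \right)} - 6010 = 0 - 6010 = -6010$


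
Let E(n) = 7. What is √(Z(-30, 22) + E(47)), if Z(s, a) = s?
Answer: I*√23 ≈ 4.7958*I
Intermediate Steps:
√(Z(-30, 22) + E(47)) = √(-30 + 7) = √(-23) = I*√23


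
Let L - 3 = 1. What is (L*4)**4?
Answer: 65536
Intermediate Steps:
L = 4 (L = 3 + 1 = 4)
(L*4)**4 = (4*4)**4 = 16**4 = 65536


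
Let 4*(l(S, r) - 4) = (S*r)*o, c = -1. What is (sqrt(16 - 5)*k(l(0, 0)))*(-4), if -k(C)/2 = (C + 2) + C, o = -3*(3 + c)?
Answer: 80*sqrt(11) ≈ 265.33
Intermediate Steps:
o = -6 (o = -3*(3 - 1) = -3*2 = -6)
l(S, r) = 4 - 3*S*r/2 (l(S, r) = 4 + ((S*r)*(-6))/4 = 4 + (-6*S*r)/4 = 4 - 3*S*r/2)
k(C) = -4 - 4*C (k(C) = -2*((C + 2) + C) = -2*((2 + C) + C) = -2*(2 + 2*C) = -4 - 4*C)
(sqrt(16 - 5)*k(l(0, 0)))*(-4) = (sqrt(16 - 5)*(-4 - 4*(4 - 3/2*0*0)))*(-4) = (sqrt(11)*(-4 - 4*(4 + 0)))*(-4) = (sqrt(11)*(-4 - 4*4))*(-4) = (sqrt(11)*(-4 - 16))*(-4) = (sqrt(11)*(-20))*(-4) = -20*sqrt(11)*(-4) = 80*sqrt(11)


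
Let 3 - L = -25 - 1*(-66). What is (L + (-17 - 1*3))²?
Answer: 3364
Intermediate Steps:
L = -38 (L = 3 - (-25 - 1*(-66)) = 3 - (-25 + 66) = 3 - 1*41 = 3 - 41 = -38)
(L + (-17 - 1*3))² = (-38 + (-17 - 1*3))² = (-38 + (-17 - 3))² = (-38 - 20)² = (-58)² = 3364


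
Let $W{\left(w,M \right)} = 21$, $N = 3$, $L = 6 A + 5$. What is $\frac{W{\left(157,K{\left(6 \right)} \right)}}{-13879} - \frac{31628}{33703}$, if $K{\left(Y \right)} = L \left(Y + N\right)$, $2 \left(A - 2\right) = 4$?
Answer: $- \frac{439672775}{467763937} \approx -0.93995$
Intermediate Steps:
$A = 4$ ($A = 2 + \frac{1}{2} \cdot 4 = 2 + 2 = 4$)
$L = 29$ ($L = 6 \cdot 4 + 5 = 24 + 5 = 29$)
$K{\left(Y \right)} = 87 + 29 Y$ ($K{\left(Y \right)} = 29 \left(Y + 3\right) = 29 \left(3 + Y\right) = 87 + 29 Y$)
$\frac{W{\left(157,K{\left(6 \right)} \right)}}{-13879} - \frac{31628}{33703} = \frac{21}{-13879} - \frac{31628}{33703} = 21 \left(- \frac{1}{13879}\right) - \frac{31628}{33703} = - \frac{21}{13879} - \frac{31628}{33703} = - \frac{439672775}{467763937}$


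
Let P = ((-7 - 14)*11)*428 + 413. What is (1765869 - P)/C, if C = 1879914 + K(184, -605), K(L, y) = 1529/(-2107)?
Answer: 3928130668/3960977269 ≈ 0.99171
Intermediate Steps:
K(L, y) = -1529/2107 (K(L, y) = 1529*(-1/2107) = -1529/2107)
C = 3960977269/2107 (C = 1879914 - 1529/2107 = 3960977269/2107 ≈ 1.8799e+6)
P = -98455 (P = -21*11*428 + 413 = -231*428 + 413 = -98868 + 413 = -98455)
(1765869 - P)/C = (1765869 - 1*(-98455))/(3960977269/2107) = (1765869 + 98455)*(2107/3960977269) = 1864324*(2107/3960977269) = 3928130668/3960977269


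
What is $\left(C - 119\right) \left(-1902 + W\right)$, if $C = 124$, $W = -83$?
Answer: $-9925$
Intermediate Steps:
$\left(C - 119\right) \left(-1902 + W\right) = \left(124 - 119\right) \left(-1902 - 83\right) = 5 \left(-1985\right) = -9925$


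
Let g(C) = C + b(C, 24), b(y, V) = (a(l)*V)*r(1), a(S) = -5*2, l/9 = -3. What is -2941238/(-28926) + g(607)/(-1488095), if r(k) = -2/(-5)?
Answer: 312630484316/3074616855 ≈ 101.68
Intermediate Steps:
l = -27 (l = 9*(-3) = -27)
r(k) = ⅖ (r(k) = -2*(-⅕) = ⅖)
a(S) = -10
b(y, V) = -4*V (b(y, V) = -10*V*(⅖) = -4*V)
g(C) = -96 + C (g(C) = C - 4*24 = C - 96 = -96 + C)
-2941238/(-28926) + g(607)/(-1488095) = -2941238/(-28926) + (-96 + 607)/(-1488095) = -2941238*(-1/28926) + 511*(-1/1488095) = 1470619/14463 - 73/212585 = 312630484316/3074616855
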